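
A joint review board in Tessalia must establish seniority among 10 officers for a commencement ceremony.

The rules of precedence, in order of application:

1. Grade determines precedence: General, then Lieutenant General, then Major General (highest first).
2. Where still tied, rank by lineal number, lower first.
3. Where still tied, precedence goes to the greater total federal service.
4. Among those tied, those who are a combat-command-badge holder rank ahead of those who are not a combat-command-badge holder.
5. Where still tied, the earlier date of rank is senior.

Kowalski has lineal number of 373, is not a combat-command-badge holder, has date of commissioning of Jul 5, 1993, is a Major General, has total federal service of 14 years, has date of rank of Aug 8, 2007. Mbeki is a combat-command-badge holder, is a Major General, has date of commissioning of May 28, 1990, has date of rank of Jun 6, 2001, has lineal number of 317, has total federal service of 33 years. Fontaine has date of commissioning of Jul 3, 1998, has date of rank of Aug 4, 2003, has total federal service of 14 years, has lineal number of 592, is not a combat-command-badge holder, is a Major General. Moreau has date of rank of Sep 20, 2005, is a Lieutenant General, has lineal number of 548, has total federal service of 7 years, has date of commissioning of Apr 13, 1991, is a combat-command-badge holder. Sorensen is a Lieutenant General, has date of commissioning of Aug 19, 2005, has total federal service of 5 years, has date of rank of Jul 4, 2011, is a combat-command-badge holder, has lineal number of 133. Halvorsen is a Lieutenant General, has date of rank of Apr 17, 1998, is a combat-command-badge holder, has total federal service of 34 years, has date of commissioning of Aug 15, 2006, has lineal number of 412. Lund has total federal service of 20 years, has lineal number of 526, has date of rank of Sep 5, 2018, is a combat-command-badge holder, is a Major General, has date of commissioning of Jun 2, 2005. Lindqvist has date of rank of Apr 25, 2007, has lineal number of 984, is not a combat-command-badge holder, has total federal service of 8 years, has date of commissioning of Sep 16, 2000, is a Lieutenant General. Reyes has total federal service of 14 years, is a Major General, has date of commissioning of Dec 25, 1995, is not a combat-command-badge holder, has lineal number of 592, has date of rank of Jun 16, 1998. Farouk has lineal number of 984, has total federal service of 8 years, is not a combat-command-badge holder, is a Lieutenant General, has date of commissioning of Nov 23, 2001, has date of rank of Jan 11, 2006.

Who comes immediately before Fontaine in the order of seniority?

By grade: Sorensen, Halvorsen, Moreau, Farouk and Lindqvist (Lieutenant General); then Mbeki, Kowalski, Lund, Reyes and Fontaine (Major General).
Among Sorensen, Halvorsen, Moreau, Farouk and Lindqvist, by lineal number (lower first): Sorensen (133) before Halvorsen (412) before Moreau (548) before Farouk and Lindqvist (984).
Farouk and Lindqvist both have total federal service 8 years, so the next rule applies.
Farouk and Lindqvist are each not a combat-command-badge holder, so the next rule applies.
Among Farouk and Lindqvist, by date of rank (earlier first): Farouk (Jan 11, 2006) before Lindqvist (Apr 25, 2007).
Among Mbeki, Kowalski, Lund, Reyes and Fontaine, by lineal number (lower first): Mbeki (317) before Kowalski (373) before Lund (526) before Reyes and Fontaine (592).
Reyes and Fontaine both have total federal service 14 years, so the next rule applies.
Reyes and Fontaine are each not a combat-command-badge holder, so the next rule applies.
Among Reyes and Fontaine, by date of rank (earlier first): Reyes (Jun 16, 1998) before Fontaine (Aug 4, 2003).
Order: Sorensen, Halvorsen, Moreau, Farouk, Lindqvist, Mbeki, Kowalski, Lund, Reyes, Fontaine.

Reyes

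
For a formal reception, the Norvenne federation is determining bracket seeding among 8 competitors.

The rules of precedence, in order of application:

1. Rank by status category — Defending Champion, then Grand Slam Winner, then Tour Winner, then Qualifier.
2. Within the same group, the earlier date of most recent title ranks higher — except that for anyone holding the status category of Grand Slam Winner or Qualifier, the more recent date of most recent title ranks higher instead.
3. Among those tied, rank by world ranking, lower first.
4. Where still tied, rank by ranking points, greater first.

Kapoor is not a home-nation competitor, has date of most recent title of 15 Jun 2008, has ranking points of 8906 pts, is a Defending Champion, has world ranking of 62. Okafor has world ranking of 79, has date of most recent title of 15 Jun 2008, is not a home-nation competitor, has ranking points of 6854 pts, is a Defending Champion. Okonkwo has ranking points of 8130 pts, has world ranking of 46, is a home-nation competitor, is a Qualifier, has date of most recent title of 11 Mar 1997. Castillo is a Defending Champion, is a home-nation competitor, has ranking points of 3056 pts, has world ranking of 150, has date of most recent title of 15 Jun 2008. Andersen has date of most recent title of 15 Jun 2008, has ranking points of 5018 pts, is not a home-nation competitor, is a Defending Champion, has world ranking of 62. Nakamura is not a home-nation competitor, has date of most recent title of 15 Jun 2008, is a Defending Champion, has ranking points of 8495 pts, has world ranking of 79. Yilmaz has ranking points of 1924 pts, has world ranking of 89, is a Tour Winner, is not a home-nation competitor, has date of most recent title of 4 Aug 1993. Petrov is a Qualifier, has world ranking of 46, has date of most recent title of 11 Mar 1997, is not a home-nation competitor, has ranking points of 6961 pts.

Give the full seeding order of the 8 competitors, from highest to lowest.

Kapoor, Andersen, Nakamura, Okafor, Castillo, Yilmaz, Okonkwo, Petrov

By status category: Kapoor, Andersen, Nakamura, Okafor and Castillo (Defending Champion); then Yilmaz (Tour Winner); then Okonkwo and Petrov (Qualifier).
Kapoor, Andersen, Nakamura, Okafor and Castillo all have date of most recent title 15 Jun 2008, so the next rule applies.
Among Kapoor, Andersen, Nakamura, Okafor and Castillo, by world ranking (lower first): Kapoor and Andersen (62) before Nakamura and Okafor (79) before Castillo (150).
Among Kapoor and Andersen, by ranking points (higher first): Kapoor (8906 pts) before Andersen (5018 pts).
Among Nakamura and Okafor, by ranking points (higher first): Nakamura (8495 pts) before Okafor (6854 pts).
Okonkwo and Petrov both have date of most recent title 11 Mar 1997, so the next rule applies.
Okonkwo and Petrov both have world ranking 46, so the next rule applies.
Among Okonkwo and Petrov, by ranking points (higher first): Okonkwo (8130 pts) before Petrov (6961 pts).
Full order: Kapoor, Andersen, Nakamura, Okafor, Castillo, Yilmaz, Okonkwo, Petrov.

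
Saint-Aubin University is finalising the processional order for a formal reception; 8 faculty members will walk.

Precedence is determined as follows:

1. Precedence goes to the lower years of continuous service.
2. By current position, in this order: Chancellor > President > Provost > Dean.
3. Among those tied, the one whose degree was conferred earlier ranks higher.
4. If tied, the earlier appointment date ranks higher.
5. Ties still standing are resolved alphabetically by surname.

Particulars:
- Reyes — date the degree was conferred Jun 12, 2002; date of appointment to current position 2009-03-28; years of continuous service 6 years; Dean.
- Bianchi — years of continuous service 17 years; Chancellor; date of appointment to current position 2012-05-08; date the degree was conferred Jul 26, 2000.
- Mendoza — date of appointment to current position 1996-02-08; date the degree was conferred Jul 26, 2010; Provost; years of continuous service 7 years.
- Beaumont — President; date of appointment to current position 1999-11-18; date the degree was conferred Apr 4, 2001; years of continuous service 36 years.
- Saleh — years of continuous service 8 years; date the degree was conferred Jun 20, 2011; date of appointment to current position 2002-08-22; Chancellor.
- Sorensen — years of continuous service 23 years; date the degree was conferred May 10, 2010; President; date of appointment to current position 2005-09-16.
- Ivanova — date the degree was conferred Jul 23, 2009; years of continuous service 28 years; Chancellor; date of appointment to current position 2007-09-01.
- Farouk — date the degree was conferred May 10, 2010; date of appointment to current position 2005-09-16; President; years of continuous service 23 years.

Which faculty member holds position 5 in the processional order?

Farouk

By years of continuous service (lower first): Reyes (6 years); then Mendoza (7 years); then Saleh (8 years); then Bianchi (17 years); then Farouk and Sorensen (both 23 years); then Ivanova (28 years); then Beaumont (36 years).
Farouk and Sorensen are each President, so the next rule applies.
Farouk and Sorensen both have date the degree was conferred May 10, 2010, so the next rule applies.
Farouk and Sorensen both have date of appointment to current position 2005-09-16, so the next rule applies.
Among Farouk and Sorensen, alphabetically by surname: Farouk before Sorensen.
Order: Reyes, Mendoza, Saleh, Bianchi, Farouk, Sorensen, Ivanova, Beaumont.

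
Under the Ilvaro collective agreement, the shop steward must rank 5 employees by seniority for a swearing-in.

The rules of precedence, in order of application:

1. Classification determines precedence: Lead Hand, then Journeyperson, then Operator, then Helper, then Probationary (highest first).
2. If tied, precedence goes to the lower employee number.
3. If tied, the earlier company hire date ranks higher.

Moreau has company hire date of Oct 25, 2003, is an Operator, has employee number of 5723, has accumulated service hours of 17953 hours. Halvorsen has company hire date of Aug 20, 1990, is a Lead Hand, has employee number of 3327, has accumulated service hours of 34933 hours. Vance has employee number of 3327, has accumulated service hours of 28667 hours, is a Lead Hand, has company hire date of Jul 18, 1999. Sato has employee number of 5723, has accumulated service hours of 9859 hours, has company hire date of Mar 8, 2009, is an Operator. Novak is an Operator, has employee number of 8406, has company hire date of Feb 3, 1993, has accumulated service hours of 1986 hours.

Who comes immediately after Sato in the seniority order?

By classification: Halvorsen and Vance (Lead Hand); then Moreau, Sato and Novak (Operator).
Halvorsen and Vance both have employee number 3327, so the next rule applies.
Among Halvorsen and Vance, by company hire date (earlier first): Halvorsen (Aug 20, 1990) before Vance (Jul 18, 1999).
Among Moreau, Sato and Novak, by employee number (lower first): Moreau and Sato (5723) before Novak (8406).
Among Moreau and Sato, by company hire date (earlier first): Moreau (Oct 25, 2003) before Sato (Mar 8, 2009).
Order: Halvorsen, Vance, Moreau, Sato, Novak.

Novak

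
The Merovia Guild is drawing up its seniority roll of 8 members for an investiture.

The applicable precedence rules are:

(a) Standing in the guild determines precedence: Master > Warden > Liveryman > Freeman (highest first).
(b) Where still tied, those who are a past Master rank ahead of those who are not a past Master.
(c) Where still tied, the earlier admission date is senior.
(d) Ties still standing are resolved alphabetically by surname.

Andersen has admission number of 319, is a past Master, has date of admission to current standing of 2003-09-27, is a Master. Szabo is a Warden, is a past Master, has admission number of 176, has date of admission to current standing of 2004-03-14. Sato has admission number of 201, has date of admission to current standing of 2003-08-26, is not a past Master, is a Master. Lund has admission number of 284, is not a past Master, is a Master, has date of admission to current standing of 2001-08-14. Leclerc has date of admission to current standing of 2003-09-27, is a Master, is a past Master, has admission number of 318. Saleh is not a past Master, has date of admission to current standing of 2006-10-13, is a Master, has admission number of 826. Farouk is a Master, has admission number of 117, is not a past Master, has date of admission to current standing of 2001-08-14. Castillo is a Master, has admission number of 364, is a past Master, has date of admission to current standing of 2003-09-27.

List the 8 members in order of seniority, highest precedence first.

Andersen, Castillo, Leclerc, Farouk, Lund, Sato, Saleh, Szabo

By standing in the guild: Andersen, Castillo, Leclerc, Farouk, Lund, Sato and Saleh (Master); then Szabo (Warden).
Among Andersen, Castillo, Leclerc, Farouk, Lund, Sato and Saleh, a past Master before not a past Master: Andersen, Castillo and Leclerc (a past Master) before Farouk, Lund, Sato and Saleh (not a past Master).
Andersen, Castillo and Leclerc all have date of admission to current standing 2003-09-27, so the next rule applies.
Among Andersen, Castillo and Leclerc, alphabetically by surname: Andersen before Castillo before Leclerc.
Among Farouk, Lund, Sato and Saleh, by date of admission to current standing (earlier first): Farouk and Lund (2001-08-14) before Sato (2003-08-26) before Saleh (2006-10-13).
Among Farouk and Lund, alphabetically by surname: Farouk before Lund.
Full order: Andersen, Castillo, Leclerc, Farouk, Lund, Sato, Saleh, Szabo.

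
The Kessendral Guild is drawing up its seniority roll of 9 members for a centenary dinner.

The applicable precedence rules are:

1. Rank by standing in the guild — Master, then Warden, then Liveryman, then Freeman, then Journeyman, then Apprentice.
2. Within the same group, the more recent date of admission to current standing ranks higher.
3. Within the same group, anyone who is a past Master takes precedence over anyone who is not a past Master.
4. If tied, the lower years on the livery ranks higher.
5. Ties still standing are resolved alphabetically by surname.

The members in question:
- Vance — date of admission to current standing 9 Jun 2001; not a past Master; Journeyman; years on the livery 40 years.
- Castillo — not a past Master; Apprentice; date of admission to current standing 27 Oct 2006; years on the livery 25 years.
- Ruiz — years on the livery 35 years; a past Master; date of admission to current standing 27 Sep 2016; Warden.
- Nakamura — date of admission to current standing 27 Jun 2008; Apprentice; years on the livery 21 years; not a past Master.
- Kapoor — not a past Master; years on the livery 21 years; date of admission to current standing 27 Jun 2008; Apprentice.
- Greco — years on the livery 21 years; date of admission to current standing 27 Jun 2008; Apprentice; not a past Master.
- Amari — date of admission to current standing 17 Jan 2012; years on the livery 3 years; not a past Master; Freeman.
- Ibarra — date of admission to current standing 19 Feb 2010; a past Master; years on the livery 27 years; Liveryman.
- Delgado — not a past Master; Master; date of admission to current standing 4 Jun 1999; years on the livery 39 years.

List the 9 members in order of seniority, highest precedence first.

Delgado, Ruiz, Ibarra, Amari, Vance, Greco, Kapoor, Nakamura, Castillo

By standing in the guild: Delgado (Master); then Ruiz (Warden); then Ibarra (Liveryman); then Amari (Freeman); then Vance (Journeyman); then Greco, Kapoor, Nakamura and Castillo (Apprentice).
Among Greco, Kapoor, Nakamura and Castillo, by date of admission to current standing (later first): Greco, Kapoor and Nakamura (27 Jun 2008) before Castillo (27 Oct 2006).
Greco, Kapoor and Nakamura are each not a past Master, so the next rule applies.
Greco, Kapoor and Nakamura all have years on the livery 21 years, so the next rule applies.
Among Greco, Kapoor and Nakamura, alphabetically by surname: Greco before Kapoor before Nakamura.
Full order: Delgado, Ruiz, Ibarra, Amari, Vance, Greco, Kapoor, Nakamura, Castillo.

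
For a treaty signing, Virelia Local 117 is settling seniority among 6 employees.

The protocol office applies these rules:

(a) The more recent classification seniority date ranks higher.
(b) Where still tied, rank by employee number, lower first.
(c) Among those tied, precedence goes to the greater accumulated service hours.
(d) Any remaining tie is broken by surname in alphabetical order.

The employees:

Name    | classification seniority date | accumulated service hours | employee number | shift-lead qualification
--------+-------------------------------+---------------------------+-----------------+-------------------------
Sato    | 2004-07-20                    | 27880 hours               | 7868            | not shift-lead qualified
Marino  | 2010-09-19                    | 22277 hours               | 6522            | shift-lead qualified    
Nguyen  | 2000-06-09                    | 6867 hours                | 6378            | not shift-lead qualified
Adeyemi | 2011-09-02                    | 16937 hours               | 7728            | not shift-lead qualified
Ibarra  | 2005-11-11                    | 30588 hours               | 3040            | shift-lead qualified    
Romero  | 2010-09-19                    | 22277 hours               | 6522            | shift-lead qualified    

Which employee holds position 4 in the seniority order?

Ibarra

By classification seniority date (later first): Adeyemi (2011-09-02); then Marino and Romero (both 2010-09-19); then Ibarra (2005-11-11); then Sato (2004-07-20); then Nguyen (2000-06-09).
Marino and Romero both have employee number 6522, so the next rule applies.
Marino and Romero both have accumulated service hours 22277 hours, so the next rule applies.
Among Marino and Romero, alphabetically by surname: Marino before Romero.
Order: Adeyemi, Marino, Romero, Ibarra, Sato, Nguyen.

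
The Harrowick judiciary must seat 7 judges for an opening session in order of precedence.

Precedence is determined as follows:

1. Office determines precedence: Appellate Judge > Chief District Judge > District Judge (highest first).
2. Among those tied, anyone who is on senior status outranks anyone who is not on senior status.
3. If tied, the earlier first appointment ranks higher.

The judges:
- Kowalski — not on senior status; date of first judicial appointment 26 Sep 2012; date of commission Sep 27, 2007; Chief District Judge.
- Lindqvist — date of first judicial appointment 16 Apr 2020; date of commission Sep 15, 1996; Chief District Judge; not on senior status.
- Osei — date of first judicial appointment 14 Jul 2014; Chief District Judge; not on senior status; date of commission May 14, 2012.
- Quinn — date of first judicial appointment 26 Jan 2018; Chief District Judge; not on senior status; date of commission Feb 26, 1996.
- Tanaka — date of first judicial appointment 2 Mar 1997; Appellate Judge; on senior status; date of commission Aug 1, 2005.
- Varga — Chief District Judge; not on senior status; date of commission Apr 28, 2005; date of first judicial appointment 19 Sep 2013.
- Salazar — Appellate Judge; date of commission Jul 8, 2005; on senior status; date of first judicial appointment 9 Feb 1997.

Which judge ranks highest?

Salazar

By office: Salazar and Tanaka (Appellate Judge); then Kowalski, Varga, Osei, Quinn and Lindqvist (Chief District Judge).
Salazar and Tanaka are each on senior status, so the next rule applies.
Among Salazar and Tanaka, by date of first judicial appointment (earlier first): Salazar (9 Feb 1997) before Tanaka (2 Mar 1997).
Kowalski, Varga, Osei, Quinn and Lindqvist are each not on senior status, so the next rule applies.
Among Kowalski, Varga, Osei, Quinn and Lindqvist, by date of first judicial appointment (earlier first): Kowalski (26 Sep 2012) before Varga (19 Sep 2013) before Osei (14 Jul 2014) before Quinn (26 Jan 2018) before Lindqvist (16 Apr 2020).
Order: Salazar, Tanaka, Kowalski, Varga, Osei, Quinn, Lindqvist.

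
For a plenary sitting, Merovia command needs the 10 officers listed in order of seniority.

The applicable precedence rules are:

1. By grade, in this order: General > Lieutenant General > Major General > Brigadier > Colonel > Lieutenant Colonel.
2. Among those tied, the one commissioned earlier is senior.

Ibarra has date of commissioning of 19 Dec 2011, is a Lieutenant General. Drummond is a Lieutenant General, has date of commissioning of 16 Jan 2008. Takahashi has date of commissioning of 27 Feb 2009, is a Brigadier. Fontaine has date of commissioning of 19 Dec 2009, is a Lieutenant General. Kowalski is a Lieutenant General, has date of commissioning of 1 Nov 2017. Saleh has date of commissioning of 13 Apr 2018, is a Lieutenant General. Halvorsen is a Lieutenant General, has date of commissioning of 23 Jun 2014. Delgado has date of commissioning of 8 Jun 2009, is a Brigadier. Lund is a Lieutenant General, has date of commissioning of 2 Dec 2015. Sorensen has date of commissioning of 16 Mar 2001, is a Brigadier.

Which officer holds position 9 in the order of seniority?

Takahashi

By grade: Drummond, Fontaine, Ibarra, Halvorsen, Lund, Kowalski and Saleh (Lieutenant General); then Sorensen, Takahashi and Delgado (Brigadier).
Among Drummond, Fontaine, Ibarra, Halvorsen, Lund, Kowalski and Saleh, by date of commissioning (earlier first): Drummond (16 Jan 2008) before Fontaine (19 Dec 2009) before Ibarra (19 Dec 2011) before Halvorsen (23 Jun 2014) before Lund (2 Dec 2015) before Kowalski (1 Nov 2017) before Saleh (13 Apr 2018).
Among Sorensen, Takahashi and Delgado, by date of commissioning (earlier first): Sorensen (16 Mar 2001) before Takahashi (27 Feb 2009) before Delgado (8 Jun 2009).
Order: Drummond, Fontaine, Ibarra, Halvorsen, Lund, Kowalski, Saleh, Sorensen, Takahashi, Delgado.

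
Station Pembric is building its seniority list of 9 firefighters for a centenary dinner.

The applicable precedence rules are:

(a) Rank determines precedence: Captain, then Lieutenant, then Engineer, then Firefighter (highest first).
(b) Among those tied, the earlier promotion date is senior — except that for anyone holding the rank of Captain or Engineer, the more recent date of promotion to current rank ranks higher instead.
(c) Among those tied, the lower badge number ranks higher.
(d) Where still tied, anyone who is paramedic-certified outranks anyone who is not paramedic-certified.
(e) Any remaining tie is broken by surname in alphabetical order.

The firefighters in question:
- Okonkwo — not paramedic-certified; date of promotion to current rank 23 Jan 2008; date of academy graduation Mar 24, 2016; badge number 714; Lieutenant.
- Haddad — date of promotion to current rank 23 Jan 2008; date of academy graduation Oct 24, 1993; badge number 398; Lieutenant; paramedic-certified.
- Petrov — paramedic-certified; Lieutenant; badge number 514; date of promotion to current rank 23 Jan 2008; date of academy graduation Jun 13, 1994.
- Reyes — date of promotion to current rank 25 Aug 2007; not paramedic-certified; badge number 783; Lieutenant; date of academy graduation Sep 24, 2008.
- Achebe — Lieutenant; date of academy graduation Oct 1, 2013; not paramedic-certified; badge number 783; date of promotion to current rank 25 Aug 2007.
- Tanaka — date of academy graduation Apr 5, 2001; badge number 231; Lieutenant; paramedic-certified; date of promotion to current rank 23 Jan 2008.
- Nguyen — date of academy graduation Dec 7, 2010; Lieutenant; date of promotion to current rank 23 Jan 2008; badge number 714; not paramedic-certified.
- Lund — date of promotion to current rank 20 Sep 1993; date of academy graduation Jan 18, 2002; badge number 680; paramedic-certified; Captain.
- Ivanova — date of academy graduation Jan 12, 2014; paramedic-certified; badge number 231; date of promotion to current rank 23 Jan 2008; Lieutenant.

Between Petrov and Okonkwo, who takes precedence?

Petrov

By rank: Lund (Captain); then Achebe, Reyes, Ivanova, Tanaka, Haddad, Petrov, Nguyen and Okonkwo (Lieutenant).
Among Achebe, Reyes, Ivanova, Tanaka, Haddad, Petrov, Nguyen and Okonkwo, by date of promotion to current rank (earlier first): Achebe and Reyes (25 Aug 2007) before Ivanova, Tanaka, Haddad, Petrov, Nguyen and Okonkwo (23 Jan 2008).
Achebe and Reyes both have badge number 783, so the next rule applies.
Achebe and Reyes are each not paramedic-certified, so the next rule applies.
Among Achebe and Reyes, alphabetically by surname: Achebe before Reyes.
Among Ivanova, Tanaka, Haddad, Petrov, Nguyen and Okonkwo, by badge number (lower first): Ivanova and Tanaka (231) before Haddad (398) before Petrov (514) before Nguyen and Okonkwo (714).
Ivanova and Tanaka are each paramedic-certified, so the next rule applies.
Among Ivanova and Tanaka, alphabetically by surname: Ivanova before Tanaka.
Nguyen and Okonkwo are each not paramedic-certified, so the next rule applies.
Among Nguyen and Okonkwo, alphabetically by surname: Nguyen before Okonkwo.
So Petrov takes precedence.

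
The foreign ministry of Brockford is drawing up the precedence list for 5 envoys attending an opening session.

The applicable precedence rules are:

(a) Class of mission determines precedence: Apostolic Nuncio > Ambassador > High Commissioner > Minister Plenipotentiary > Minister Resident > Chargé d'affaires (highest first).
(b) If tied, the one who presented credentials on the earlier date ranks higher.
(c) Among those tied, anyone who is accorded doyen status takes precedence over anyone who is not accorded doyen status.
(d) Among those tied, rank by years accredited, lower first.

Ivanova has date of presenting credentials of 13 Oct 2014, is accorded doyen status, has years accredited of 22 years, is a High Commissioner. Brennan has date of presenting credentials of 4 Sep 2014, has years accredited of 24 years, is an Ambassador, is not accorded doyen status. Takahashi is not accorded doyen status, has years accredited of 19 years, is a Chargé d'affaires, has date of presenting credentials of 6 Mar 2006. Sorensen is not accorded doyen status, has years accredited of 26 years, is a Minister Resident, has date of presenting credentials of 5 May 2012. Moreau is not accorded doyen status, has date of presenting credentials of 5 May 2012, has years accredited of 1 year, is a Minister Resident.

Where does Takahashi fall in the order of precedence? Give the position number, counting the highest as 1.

By class of mission: Brennan (Ambassador); then Ivanova (High Commissioner); then Moreau and Sorensen (Minister Resident); then Takahashi (Chargé d'affaires).
Moreau and Sorensen both have date of presenting credentials 5 May 2012, so the next rule applies.
Moreau and Sorensen are each not accorded doyen status, so the next rule applies.
Among Moreau and Sorensen, by years accredited (lower first): Moreau (1 year) before Sorensen (26 years).
Order: Brennan, Ivanova, Moreau, Sorensen, Takahashi. So position 5.

5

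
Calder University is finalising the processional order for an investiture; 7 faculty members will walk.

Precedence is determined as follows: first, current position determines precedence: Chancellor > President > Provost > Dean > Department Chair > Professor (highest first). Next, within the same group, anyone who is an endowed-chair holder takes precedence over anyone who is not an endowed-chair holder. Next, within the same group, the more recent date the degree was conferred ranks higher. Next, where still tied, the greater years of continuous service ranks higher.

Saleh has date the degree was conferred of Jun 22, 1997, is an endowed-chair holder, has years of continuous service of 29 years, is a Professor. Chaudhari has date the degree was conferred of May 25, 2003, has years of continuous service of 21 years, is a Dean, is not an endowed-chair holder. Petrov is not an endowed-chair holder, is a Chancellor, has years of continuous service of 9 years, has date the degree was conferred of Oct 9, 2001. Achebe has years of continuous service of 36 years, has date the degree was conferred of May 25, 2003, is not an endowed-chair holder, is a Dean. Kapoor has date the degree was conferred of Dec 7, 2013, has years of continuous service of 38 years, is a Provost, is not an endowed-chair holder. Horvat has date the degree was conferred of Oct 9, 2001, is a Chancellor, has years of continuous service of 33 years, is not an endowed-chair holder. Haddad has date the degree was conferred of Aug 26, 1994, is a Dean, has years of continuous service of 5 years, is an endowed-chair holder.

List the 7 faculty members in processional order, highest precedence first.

By current position: Horvat and Petrov (Chancellor); then Kapoor (Provost); then Haddad, Achebe and Chaudhari (Dean); then Saleh (Professor).
Horvat and Petrov are each not an endowed-chair holder, so the next rule applies.
Horvat and Petrov both have date the degree was conferred Oct 9, 2001, so the next rule applies.
Among Horvat and Petrov, by years of continuous service (higher first): Horvat (33 years) before Petrov (9 years).
Among Haddad, Achebe and Chaudhari, an endowed-chair holder before not an endowed-chair holder: Haddad (an endowed-chair holder) before Achebe and Chaudhari (not an endowed-chair holder).
Achebe and Chaudhari both have date the degree was conferred May 25, 2003, so the next rule applies.
Among Achebe and Chaudhari, by years of continuous service (higher first): Achebe (36 years) before Chaudhari (21 years).
Full order: Horvat, Petrov, Kapoor, Haddad, Achebe, Chaudhari, Saleh.

Horvat, Petrov, Kapoor, Haddad, Achebe, Chaudhari, Saleh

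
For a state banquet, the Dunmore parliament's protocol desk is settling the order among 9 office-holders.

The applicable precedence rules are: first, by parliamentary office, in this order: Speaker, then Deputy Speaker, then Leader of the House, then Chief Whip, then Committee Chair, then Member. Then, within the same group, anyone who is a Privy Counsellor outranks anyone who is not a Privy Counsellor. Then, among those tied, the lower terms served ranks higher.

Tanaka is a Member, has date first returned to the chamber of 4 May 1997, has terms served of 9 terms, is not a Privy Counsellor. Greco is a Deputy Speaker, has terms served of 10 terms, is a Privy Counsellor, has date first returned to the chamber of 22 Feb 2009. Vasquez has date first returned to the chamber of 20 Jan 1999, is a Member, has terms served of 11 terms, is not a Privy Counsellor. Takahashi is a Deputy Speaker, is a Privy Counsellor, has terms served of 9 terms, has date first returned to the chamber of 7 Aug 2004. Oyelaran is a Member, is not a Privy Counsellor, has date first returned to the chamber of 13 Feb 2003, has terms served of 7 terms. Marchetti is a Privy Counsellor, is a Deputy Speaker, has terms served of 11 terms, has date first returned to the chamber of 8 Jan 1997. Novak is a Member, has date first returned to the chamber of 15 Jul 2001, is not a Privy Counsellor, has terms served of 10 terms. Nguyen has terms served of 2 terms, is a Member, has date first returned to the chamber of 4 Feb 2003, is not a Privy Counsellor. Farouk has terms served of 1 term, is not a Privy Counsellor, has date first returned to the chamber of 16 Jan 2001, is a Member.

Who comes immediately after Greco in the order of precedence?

Marchetti

By parliamentary office: Takahashi, Greco and Marchetti (Deputy Speaker); then Farouk, Nguyen, Oyelaran, Tanaka, Novak and Vasquez (Member).
Takahashi, Greco and Marchetti are each a Privy Counsellor, so the next rule applies.
Among Takahashi, Greco and Marchetti, by terms served (lower first): Takahashi (9 terms) before Greco (10 terms) before Marchetti (11 terms).
Farouk, Nguyen, Oyelaran, Tanaka, Novak and Vasquez are each not a Privy Counsellor, so the next rule applies.
Among Farouk, Nguyen, Oyelaran, Tanaka, Novak and Vasquez, by terms served (lower first): Farouk (1 term) before Nguyen (2 terms) before Oyelaran (7 terms) before Tanaka (9 terms) before Novak (10 terms) before Vasquez (11 terms).
Order: Takahashi, Greco, Marchetti, Farouk, Nguyen, Oyelaran, Tanaka, Novak, Vasquez.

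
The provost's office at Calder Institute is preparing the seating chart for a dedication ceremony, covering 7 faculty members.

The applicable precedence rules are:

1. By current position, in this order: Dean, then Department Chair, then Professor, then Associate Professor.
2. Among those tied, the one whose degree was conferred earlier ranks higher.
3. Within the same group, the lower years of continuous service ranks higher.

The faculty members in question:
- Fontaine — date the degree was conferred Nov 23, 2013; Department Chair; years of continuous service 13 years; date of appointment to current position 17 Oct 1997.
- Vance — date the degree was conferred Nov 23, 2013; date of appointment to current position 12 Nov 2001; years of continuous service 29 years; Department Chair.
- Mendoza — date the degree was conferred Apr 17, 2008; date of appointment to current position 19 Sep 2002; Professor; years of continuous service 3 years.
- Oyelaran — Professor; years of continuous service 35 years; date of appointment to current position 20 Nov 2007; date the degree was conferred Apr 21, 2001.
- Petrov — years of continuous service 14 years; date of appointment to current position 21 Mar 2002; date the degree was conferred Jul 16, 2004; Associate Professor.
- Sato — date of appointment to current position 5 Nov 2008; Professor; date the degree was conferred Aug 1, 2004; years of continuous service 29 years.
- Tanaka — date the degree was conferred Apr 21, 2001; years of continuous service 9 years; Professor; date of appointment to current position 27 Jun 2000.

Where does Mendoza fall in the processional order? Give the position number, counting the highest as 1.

6

By current position: Fontaine and Vance (Department Chair); then Tanaka, Oyelaran, Sato and Mendoza (Professor); then Petrov (Associate Professor).
Fontaine and Vance both have date the degree was conferred Nov 23, 2013, so the next rule applies.
Among Fontaine and Vance, by years of continuous service (lower first): Fontaine (13 years) before Vance (29 years).
Among Tanaka, Oyelaran, Sato and Mendoza, by date the degree was conferred (earlier first): Tanaka and Oyelaran (Apr 21, 2001) before Sato (Aug 1, 2004) before Mendoza (Apr 17, 2008).
Among Tanaka and Oyelaran, by years of continuous service (lower first): Tanaka (9 years) before Oyelaran (35 years).
Order: Fontaine, Vance, Tanaka, Oyelaran, Sato, Mendoza, Petrov. So position 6.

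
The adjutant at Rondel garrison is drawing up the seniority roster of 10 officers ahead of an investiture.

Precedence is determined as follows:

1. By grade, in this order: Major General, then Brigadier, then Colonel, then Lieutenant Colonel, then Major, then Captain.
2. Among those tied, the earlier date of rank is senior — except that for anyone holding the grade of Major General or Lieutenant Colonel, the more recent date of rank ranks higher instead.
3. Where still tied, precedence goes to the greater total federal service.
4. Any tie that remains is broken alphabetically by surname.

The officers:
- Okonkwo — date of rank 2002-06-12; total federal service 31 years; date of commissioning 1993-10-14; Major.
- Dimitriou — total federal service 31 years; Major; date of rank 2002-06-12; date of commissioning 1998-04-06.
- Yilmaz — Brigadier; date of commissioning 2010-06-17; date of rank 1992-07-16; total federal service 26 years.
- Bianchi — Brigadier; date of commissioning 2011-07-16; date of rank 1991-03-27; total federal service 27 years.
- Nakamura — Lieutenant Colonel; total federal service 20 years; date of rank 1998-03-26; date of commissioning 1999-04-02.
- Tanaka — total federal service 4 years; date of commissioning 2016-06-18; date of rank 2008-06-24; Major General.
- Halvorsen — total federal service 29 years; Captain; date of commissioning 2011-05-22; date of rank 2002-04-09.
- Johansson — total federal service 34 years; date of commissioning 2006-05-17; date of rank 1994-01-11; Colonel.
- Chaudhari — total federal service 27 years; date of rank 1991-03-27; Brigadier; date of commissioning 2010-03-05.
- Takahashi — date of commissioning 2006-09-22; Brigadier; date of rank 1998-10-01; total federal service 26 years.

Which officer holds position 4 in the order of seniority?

Yilmaz

By grade: Tanaka (Major General); then Bianchi, Chaudhari, Yilmaz and Takahashi (Brigadier); then Johansson (Colonel); then Nakamura (Lieutenant Colonel); then Dimitriou and Okonkwo (Major); then Halvorsen (Captain).
Among Bianchi, Chaudhari, Yilmaz and Takahashi, by date of rank (earlier first): Bianchi and Chaudhari (1991-03-27) before Yilmaz (1992-07-16) before Takahashi (1998-10-01).
Bianchi and Chaudhari both have total federal service 27 years, so the next rule applies.
Among Bianchi and Chaudhari, alphabetically by surname: Bianchi before Chaudhari.
Dimitriou and Okonkwo both have date of rank 2002-06-12, so the next rule applies.
Dimitriou and Okonkwo both have total federal service 31 years, so the next rule applies.
Among Dimitriou and Okonkwo, alphabetically by surname: Dimitriou before Okonkwo.
Order: Tanaka, Bianchi, Chaudhari, Yilmaz, Takahashi, Johansson, Nakamura, Dimitriou, Okonkwo, Halvorsen.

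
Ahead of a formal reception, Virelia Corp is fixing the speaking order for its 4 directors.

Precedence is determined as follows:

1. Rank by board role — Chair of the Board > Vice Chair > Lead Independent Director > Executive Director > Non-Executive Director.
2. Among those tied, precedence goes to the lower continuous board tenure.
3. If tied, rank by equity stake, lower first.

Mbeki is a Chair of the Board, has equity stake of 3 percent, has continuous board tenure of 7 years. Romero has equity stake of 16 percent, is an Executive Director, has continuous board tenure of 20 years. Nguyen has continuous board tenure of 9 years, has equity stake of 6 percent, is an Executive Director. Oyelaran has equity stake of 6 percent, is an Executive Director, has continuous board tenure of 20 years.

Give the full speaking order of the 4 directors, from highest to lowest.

By board role: Mbeki (Chair of the Board); then Nguyen, Oyelaran and Romero (Executive Director).
Among Nguyen, Oyelaran and Romero, by continuous board tenure (lower first): Nguyen (9 years) before Oyelaran and Romero (20 years).
Among Oyelaran and Romero, by equity stake (lower first): Oyelaran (6 percent) before Romero (16 percent).
Full order: Mbeki, Nguyen, Oyelaran, Romero.

Mbeki, Nguyen, Oyelaran, Romero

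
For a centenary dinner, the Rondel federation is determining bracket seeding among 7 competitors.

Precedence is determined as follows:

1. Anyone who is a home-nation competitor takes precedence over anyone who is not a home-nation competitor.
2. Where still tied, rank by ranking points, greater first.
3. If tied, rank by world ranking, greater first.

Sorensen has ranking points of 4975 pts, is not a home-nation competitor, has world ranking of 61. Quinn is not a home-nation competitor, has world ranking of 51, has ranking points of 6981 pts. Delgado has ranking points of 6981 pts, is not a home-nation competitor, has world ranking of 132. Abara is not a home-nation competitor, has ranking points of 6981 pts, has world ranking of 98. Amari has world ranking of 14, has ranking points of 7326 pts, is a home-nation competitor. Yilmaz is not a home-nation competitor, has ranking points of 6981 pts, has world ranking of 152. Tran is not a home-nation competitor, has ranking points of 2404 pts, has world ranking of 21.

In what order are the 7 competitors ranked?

Amari, Yilmaz, Delgado, Abara, Quinn, Sorensen, Tran

By the first rule: Amari (a home-nation competitor); then Yilmaz, Delgado, Abara, Quinn, Sorensen and Tran (each not a home-nation competitor).
Among Yilmaz, Delgado, Abara, Quinn, Sorensen and Tran, by ranking points (higher first): Yilmaz, Delgado, Abara and Quinn (6981 pts) before Sorensen (4975 pts) before Tran (2404 pts).
Among Yilmaz, Delgado, Abara and Quinn, by world ranking (higher first): Yilmaz (152) before Delgado (132) before Abara (98) before Quinn (51).
Full order: Amari, Yilmaz, Delgado, Abara, Quinn, Sorensen, Tran.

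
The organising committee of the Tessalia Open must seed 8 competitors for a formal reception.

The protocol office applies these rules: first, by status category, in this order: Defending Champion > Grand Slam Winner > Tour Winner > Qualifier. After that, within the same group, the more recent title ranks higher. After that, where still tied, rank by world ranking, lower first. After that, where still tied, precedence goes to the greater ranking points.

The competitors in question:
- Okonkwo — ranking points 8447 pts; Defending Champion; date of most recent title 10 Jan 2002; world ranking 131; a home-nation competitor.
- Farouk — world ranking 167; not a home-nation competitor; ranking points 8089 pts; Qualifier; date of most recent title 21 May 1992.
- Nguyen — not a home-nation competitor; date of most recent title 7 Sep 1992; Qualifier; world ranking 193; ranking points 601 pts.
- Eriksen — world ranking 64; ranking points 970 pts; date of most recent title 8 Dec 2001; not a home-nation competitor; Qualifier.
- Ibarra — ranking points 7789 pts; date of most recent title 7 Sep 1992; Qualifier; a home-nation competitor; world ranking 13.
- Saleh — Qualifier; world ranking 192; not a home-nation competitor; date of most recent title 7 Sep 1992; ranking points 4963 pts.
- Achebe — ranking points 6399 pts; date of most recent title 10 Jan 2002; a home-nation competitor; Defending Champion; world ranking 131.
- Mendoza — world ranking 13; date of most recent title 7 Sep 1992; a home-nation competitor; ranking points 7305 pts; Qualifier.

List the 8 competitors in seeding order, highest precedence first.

By status category: Okonkwo and Achebe (Defending Champion); then Eriksen, Ibarra, Mendoza, Saleh, Nguyen and Farouk (Qualifier).
Okonkwo and Achebe both have date of most recent title 10 Jan 2002, so the next rule applies.
Okonkwo and Achebe both have world ranking 131, so the next rule applies.
Among Okonkwo and Achebe, by ranking points (higher first): Okonkwo (8447 pts) before Achebe (6399 pts).
Among Eriksen, Ibarra, Mendoza, Saleh, Nguyen and Farouk, by date of most recent title (later first): Eriksen (8 Dec 2001) before Ibarra, Mendoza, Saleh and Nguyen (7 Sep 1992) before Farouk (21 May 1992).
Among Ibarra, Mendoza, Saleh and Nguyen, by world ranking (lower first): Ibarra and Mendoza (13) before Saleh (192) before Nguyen (193).
Among Ibarra and Mendoza, by ranking points (higher first): Ibarra (7789 pts) before Mendoza (7305 pts).
Full order: Okonkwo, Achebe, Eriksen, Ibarra, Mendoza, Saleh, Nguyen, Farouk.

Okonkwo, Achebe, Eriksen, Ibarra, Mendoza, Saleh, Nguyen, Farouk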